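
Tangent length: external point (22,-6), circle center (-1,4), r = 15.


d = sqrt((22+ 1)^2 + (-6-4)^2) = sqrt(529+100) = 25.0799
L = sqrt(629.0000 - 225) = sqrt(404.0000) = 20.0998

20.0998


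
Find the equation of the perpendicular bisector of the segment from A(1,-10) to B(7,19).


Midpoint = (4, 4.5)
Slope of AB = dy/dx = 29/6 = 4.8333
Perp slope = -dx/dy = -6/29 = -0.2069
b = My - (perp slope)*Mx = 4.5 + (6*4)/29 = 4.5 + 0.8276 = 5.3276

y = -0.2069x + 5.3276


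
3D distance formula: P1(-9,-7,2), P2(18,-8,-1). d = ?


dx=27, dy=-1, dz=-3
d = sqrt(729+1+9) = sqrt(739) = 27.1846

27.1846


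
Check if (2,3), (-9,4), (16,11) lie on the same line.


2*(4-11) - 9*(11-3) + 16*(3-4)
= -14 - 72 - 16 = -102

No, not collinear (determinant = -102)


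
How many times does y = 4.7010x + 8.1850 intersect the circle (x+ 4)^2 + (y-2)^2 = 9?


Substitute y = 4.7010x + 8.1850: (x+ 4)^2 + (4.7010x+8.1850-2)^2 = 9
Expand to Ax^2 + Bx + C = 0, where b-k = 6.185
A = 1+m^2 = 23.099401
B = 2(m(b-k) - h) = 2(4.7010*6.185 + 4) = 66.15137
C = h^2 + (b-k)^2 - r^2 = 16 + 38.254225 - 9 = 45.254225
disc = B^2-4AC = 4376.0038 - 4181.3820 = 194.6218
disc > 0

2 intersection points


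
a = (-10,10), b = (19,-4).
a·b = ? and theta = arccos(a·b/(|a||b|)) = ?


a·b = -10*19 + 10*(-4) = -190 - 40 = -230
|a| = sqrt(100+100) = 14.1421
|b| = sqrt(361+16) = 19.4165
cos(theta) = -230/(sqrt(200)*sqrt(377)) = -230/sqrt(75400) = -0.837611
theta = arccos(-230/sqrt(75400)) = 146.8887 degrees

a·b = -230, theta = 146.8887 deg


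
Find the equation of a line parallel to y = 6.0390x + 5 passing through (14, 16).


Parallel lines have equal slopes.
m2 = 6.0390
b2 = 16 - 6.0390*14 = -68.5460

y = 6.0390x - 68.5460


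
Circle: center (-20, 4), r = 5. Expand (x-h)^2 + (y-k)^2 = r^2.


(x+ 20)^2 + (y-4)^2 = 5^2
D = -2h = 40, E = -2k = -8
F = h^2+k^2-r^2 = 400+16-25 = 391

x^2 + y^2 + 40x - 8y + 391 = 0


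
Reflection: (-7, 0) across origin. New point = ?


Reflection rule for origin: (-x, -y)
(-7, 0) -> (7, 0)

(7, 0)


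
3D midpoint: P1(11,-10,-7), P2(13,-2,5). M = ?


Mx = (11+13)/2 = 12.0000
My = (-10- 2)/2 = -6.0000
Mz = (-7+5)/2 = -1.0000

M = (12.0000, -6.0000, -1.0000)


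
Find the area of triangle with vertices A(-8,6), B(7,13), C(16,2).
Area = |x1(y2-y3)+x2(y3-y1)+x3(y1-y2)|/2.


-8*(13-2) = -88
7*(2-6) = -28
16*(6-13) = -112
sum = -228
Area = |-228|/2 = 114.0000

114.0000 sq units


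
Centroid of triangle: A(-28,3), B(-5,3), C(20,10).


Gx = (-28- 5+20)/3 = -13/3 = -4.3333
Gy = (3+3+10)/3 = 16/3 = 5.3333

G = (-4.3333, 5.3333)


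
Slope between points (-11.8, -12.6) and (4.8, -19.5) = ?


dy = -19.5 + 12.6 = -6.9
dx = 4.8 + 11.8 = 16.6
m = -6.9/16.6 = -0.4157

m = -0.4157


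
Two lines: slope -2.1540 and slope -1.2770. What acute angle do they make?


m1-m2 = -0.877
1+m1*m2 = 3.750658
tan(theta) = |-0.877/3.750658| = 0.233826
theta = arctan(|-0.877/3.750658|) = 13.1608 degrees (acute angle)

13.1608 degrees


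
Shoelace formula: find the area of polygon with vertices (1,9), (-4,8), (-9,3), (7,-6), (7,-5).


sum(xi*y_{i+1}) = 1*8 - 4*3 - 9*(-6) + 7*(-5) + 7*9 = 78
sum(yi*x_{i+1}) = 9*(-4) + 8*(-9) + 3*7 - 6*7 - 5*1 = -134
Area = |78 + 134|/2 = 212/2 = 106.0000

106.0000 sq units


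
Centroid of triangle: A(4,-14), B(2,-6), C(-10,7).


Gx = (4+2- 10)/3 = -4/3 = -1.3333
Gy = (-14- 6+7)/3 = -13/3 = -4.3333

G = (-1.3333, -4.3333)


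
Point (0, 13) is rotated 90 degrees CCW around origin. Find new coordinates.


cos(90) = 0, sin(90) = 1
x' = 0*0 - 13*1 = -13
y' = 0*1 + 13*0 = 0

(-13, 0)


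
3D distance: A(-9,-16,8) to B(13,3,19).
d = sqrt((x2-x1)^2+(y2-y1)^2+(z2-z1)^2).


dx=22, dy=19, dz=11
d = sqrt(484+361+121) = sqrt(966) = 31.0805

31.0805


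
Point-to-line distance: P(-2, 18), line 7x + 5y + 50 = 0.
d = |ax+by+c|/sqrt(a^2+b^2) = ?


|7*(-2) + 5*18 + 50| = |126| = 126
sqrt(49 + 25) = sqrt(74) = 8.6023
d = 126/sqrt(74) = 14.6472

14.6472


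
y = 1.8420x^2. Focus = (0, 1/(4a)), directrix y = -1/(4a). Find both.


a = 1.8420
1/(4a) = 0.1357
Focus = (0, 0.1357)
Directrix: y = -0.1357

Focus = (0, 0.1357), Directrix: y = -0.1357


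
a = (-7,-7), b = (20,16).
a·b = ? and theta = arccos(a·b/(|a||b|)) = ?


a·b = -7*20 - 7*16 = -140 - 112 = -252
|a| = sqrt(49+49) = 9.8995
|b| = sqrt(400+256) = 25.6125
cos(theta) = -252/(sqrt(98)*sqrt(656)) = -252/sqrt(64288) = -0.993884
theta = arccos(-252/sqrt(64288)) = 173.6598 degrees

a·b = -252, theta = 173.6598 deg


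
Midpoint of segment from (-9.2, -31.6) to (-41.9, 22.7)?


Mx = (-9.2 - 41.9)/2 = -51.1/2 = -25.5500
My = (-31.6 + 22.7)/2 = -8.9/2 = -4.4500

(-25.5500, -4.4500)


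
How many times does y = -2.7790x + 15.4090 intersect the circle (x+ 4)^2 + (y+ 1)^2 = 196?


Substitute y = -2.7790x + 15.4090: (x+ 4)^2 + (-2.7790x+15.4090+ 1)^2 = 196
Expand to Ax^2 + Bx + C = 0, where b-k = 16.409
A = 1+m^2 = 8.722841
B = 2(m(b-k) - h) = 2(-2.7790*16.409 + 4) = -83.201222
C = h^2 + (b-k)^2 - r^2 = 16 + 269.255281 - 196 = 89.255281
disc = B^2-4AC = 6922.4433 - 3114.2385 = 3808.2048
disc > 0

2 intersection points


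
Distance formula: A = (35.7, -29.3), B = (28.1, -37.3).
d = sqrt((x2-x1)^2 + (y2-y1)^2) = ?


dx = 28.1 - 35.7 = -7.6
dy = -37.3 + 29.3 = -8
d = sqrt(57.76 + 64) = sqrt(121.76) = 11.0345

11.0345


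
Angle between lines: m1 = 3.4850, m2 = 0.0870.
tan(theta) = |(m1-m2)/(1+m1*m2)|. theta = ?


m1-m2 = 3.398
1+m1*m2 = 1.303195
tan(theta) = |3.398/1.303195| = 2.607438
theta = arctan(|3.398/1.303195|) = 69.0173 degrees (acute angle)

69.0173 degrees


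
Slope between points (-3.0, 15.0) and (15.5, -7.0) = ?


dy = -7.0 - 15.0 = -22.0
dx = 15.5 + 3.0 = 18.5
m = -22.0/18.5 = -1.1892

m = -1.1892


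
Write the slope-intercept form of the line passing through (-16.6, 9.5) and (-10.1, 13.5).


m = (4.0)/(6.5) = 0.6154
b = y1 - m*x1 = 9.5 - (4.0*(-16.6))/(6.5) = 9.5 + 10.2154 = 19.7154

y = 0.6154x + 19.7154


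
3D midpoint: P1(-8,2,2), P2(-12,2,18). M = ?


Mx = (-8- 12)/2 = -10.0000
My = (2+2)/2 = 2.0000
Mz = (2+18)/2 = 10.0000

M = (-10.0000, 2.0000, 10.0000)


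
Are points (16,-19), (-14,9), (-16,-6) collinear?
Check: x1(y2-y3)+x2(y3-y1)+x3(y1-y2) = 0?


16*(9+ 6) - 14*(-6+ 19) - 16*(-19-9)
= 240 - 182 + 448 = 506

No, not collinear (determinant = 506)


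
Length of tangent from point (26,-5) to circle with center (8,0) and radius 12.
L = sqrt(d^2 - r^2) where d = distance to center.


d = sqrt((26-8)^2 + (-5-0)^2) = sqrt(324+25) = 18.6815
L = sqrt(349.0000 - 144) = sqrt(205.0000) = 14.3178

14.3178


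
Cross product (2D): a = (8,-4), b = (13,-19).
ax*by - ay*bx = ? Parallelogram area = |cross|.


cross = 8*(-19) + 4*13 = -152 + 52 = -100
Parallelogram area = |-100| = 100

cross = -100, parallelogram area = 100


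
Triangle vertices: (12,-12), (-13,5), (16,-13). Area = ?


12*(5+ 13) = 216
-13*(-13+ 12) = 13
16*(-12-5) = -272
sum = -43
Area = |-43|/2 = 21.5000

21.5000 sq units


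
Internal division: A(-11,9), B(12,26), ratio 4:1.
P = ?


Px = (4*12 + 1*(-11))/5 = 37/5 = 7.4000
Py = (4*26 + 1*9)/5 = 113/5 = 22.6000

P = (7.4000, 22.6000)


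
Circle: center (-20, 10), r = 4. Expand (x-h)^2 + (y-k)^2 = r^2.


(x+ 20)^2 + (y-10)^2 = 4^2
D = -2h = 40, E = -2k = -20
F = h^2+k^2-r^2 = 400+100-16 = 484

x^2 + y^2 + 40x - 20y + 484 = 0


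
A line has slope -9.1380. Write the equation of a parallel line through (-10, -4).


Parallel lines have equal slopes.
m2 = -9.1380
b2 = -4 + 9.1380*(-10) = -95.3800

y = -9.1380x - 95.3800


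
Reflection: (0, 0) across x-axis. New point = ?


Reflection rule for x-axis: (x, -y)
(0, 0) -> (0, 0)

(0, 0)


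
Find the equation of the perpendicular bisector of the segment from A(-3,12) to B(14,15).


Midpoint = (5.5, 13.5)
Slope of AB = dy/dx = 3/17 = 0.1765
Perp slope = -dx/dy = -17/3 = -5.6667
b = My - (perp slope)*Mx = 13.5 + (17*5.5)/3 = 13.5 + 31.1667 = 44.6667

y = -5.6667x + 44.6667


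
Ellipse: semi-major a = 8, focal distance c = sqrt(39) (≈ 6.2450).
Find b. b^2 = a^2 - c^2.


b^2 = 8^2 - (sqrt(39))^2 = 64 - 39 = 25
b = sqrt(25) = 5

b = 5


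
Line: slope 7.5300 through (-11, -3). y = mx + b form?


y + 3 = 7.5300(x + 11)
y = 7.5300x - 3 - 7.5300*(-11)
y = 7.5300x + 79.8300

y = 7.5300x + 79.8300


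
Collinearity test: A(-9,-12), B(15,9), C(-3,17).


-9*(9-17) + 15*(17+ 12) - 3*(-12-9)
= 72 + 435 + 63 = 570

No, not collinear (determinant = 570)


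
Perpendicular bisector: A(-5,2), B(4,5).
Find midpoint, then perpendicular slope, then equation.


Midpoint = (-0.5, 3.5)
Slope of AB = dy/dx = 3/9 = 0.3333
Perp slope = -dx/dy = -9/3 = -3.0000
b = My - (perp slope)*Mx = 3.5 + (9*(-0.5))/3 = 3.5 - 1.5000 = 2.0000

y = -3.0000x + 2.0000


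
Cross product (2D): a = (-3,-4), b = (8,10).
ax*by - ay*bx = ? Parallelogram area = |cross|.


cross = -3*10 + 4*8 = -30 + 32 = 2
Parallelogram area = |2| = 2

cross = 2, parallelogram area = 2


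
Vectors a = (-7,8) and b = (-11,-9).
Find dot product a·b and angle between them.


a·b = -7*(-11) + 8*(-9) = 77 - 72 = 5
|a| = sqrt(49+64) = 10.6301
|b| = sqrt(121+81) = 14.2127
cos(theta) = 5/(sqrt(113)*sqrt(202)) = 5/sqrt(22826) = 0.033094
theta = arccos(5/sqrt(22826)) = 88.1035 degrees

a·b = 5, theta = 88.1035 deg


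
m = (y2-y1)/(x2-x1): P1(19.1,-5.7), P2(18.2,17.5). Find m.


dy = 17.5 + 5.7 = 23.2
dx = 18.2 - 19.1 = -0.9
m = 23.2/(-0.9) = -25.7778

m = -25.7778


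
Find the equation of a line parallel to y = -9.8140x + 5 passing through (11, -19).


Parallel lines have equal slopes.
m2 = -9.8140
b2 = -19 + 9.8140*11 = 88.9540

y = -9.8140x + 88.9540


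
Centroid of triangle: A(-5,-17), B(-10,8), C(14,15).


Gx = (-5- 10+14)/3 = -1/3 = -0.3333
Gy = (-17+8+15)/3 = 6/3 = 2.0000

G = (-0.3333, 2.0000)


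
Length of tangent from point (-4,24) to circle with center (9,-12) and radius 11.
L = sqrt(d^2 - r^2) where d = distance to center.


d = sqrt((-4-9)^2 + (24+ 12)^2) = sqrt(169+1296) = 38.2753
L = sqrt(1465.0000 - 121) = sqrt(1344.0000) = 36.6606

36.6606


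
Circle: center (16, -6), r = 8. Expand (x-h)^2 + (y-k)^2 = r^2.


(x-16)^2 + (y+ 6)^2 = 8^2
D = -2h = -32, E = -2k = 12
F = h^2+k^2-r^2 = 256+36-64 = 228

x^2 + y^2 - 32x + 12y + 228 = 0


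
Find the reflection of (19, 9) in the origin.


Reflection rule for origin: (-x, -y)
(19, 9) -> (-19, -9)

(-19, -9)


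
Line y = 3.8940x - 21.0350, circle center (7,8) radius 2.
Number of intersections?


Substitute y = 3.8940x - 21.0350: (x-7)^2 + (3.8940x- 21.0350-8)^2 = 4
Expand to Ax^2 + Bx + C = 0, where b-k = -29.035
A = 1+m^2 = 16.163236
B = 2(m(b-k) - h) = 2(3.8940*(-29.035) - 7) = -240.12458
C = h^2 + (b-k)^2 - r^2 = 49 + 843.031225 - 4 = 888.031225
disc = B^2-4AC = 57659.8139 - 57413.8331 = 245.9808
disc > 0

2 intersection points


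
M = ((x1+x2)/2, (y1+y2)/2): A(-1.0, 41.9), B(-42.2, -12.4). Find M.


Mx = (-1.0 - 42.2)/2 = -43.2/2 = -21.6000
My = (41.9 - 12.4)/2 = 29.5/2 = 14.7500

(-21.6000, 14.7500)


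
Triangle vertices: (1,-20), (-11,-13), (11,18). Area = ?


1*(-13-18) = -31
-11*(18+ 20) = -418
11*(-20+ 13) = -77
sum = -526
Area = |-526|/2 = 263.0000

263.0000 sq units


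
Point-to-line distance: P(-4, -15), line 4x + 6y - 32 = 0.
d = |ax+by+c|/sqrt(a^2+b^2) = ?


|4*(-4) + 6*(-15) - 32| = |-138| = 138
sqrt(16 + 36) = sqrt(52) = 7.2111
d = 138/sqrt(52) = 19.1372

19.1372


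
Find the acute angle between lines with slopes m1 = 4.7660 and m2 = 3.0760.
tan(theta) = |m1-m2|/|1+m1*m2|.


m1-m2 = 1.69
1+m1*m2 = 15.660216
tan(theta) = |1.69/15.660216| = 0.107917
theta = arctan(|1.69/15.660216|) = 6.1593 degrees (acute angle)

6.1593 degrees


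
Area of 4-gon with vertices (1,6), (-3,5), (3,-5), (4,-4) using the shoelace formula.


sum(xi*y_{i+1}) = 1*5 - 3*(-5) + 3*(-4) + 4*6 = 32
sum(yi*x_{i+1}) = 6*(-3) + 5*3 - 5*4 - 4*1 = -27
Area = |32 + 27|/2 = 59/2 = 29.5000

29.5000 sq units


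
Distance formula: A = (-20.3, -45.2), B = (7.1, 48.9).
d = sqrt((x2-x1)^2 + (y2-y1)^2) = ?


dx = 7.1 + 20.3 = 27.4
dy = 48.9 + 45.2 = 94.1
d = sqrt(750.76 + 8854.81) = sqrt(9605.57) = 98.0080

98.0080


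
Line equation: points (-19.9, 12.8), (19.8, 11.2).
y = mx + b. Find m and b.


m = (-1.6)/(39.7) = -0.0403
b = y1 - m*x1 = 12.8 - (-1.6*(-19.9))/(39.7) = 12.8 - 0.8020 = 11.9980

y = -0.0403x + 11.9980


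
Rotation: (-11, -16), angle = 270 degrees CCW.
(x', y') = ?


cos(270) = 0, sin(270) = -1
x' = -11*0 + 16*(-1) = -16
y' = -11*(-1) - 16*0 = 11

(-16, 11)


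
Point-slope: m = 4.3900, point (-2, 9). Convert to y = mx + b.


y - 9 = 4.3900(x + 2)
y = 4.3900x + 9 - 4.3900*(-2)
y = 4.3900x + 17.7800

y = 4.3900x + 17.7800


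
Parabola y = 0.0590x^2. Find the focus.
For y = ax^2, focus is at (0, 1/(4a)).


a = 0.0590
4a = 0.2360
focus = (0, 1/0.2360) = (0, 4.2373)

Focus = (0, 4.2373)


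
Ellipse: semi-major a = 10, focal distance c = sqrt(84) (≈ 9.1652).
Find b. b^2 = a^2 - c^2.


b^2 = 10^2 - (sqrt(84))^2 = 100 - 84 = 16
b = sqrt(16) = 4

b = 4


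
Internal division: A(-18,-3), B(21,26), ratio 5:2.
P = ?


Px = (5*21 + 2*(-18))/7 = 69/7 = 9.8571
Py = (5*26 + 2*(-3))/7 = 124/7 = 17.7143

P = (9.8571, 17.7143)


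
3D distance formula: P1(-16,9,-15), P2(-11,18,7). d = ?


dx=5, dy=9, dz=22
d = sqrt(25+81+484) = sqrt(590) = 24.2899

24.2899


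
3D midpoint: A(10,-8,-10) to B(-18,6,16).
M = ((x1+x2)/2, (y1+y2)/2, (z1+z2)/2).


Mx = (10- 18)/2 = -4.0000
My = (-8+6)/2 = -1.0000
Mz = (-10+16)/2 = 3.0000

M = (-4.0000, -1.0000, 3.0000)


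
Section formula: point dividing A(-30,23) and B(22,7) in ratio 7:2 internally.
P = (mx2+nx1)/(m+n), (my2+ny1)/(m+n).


Px = (7*22 + 2*(-30))/9 = 94/9 = 10.4444
Py = (7*7 + 2*23)/9 = 95/9 = 10.5556

P = (10.4444, 10.5556)


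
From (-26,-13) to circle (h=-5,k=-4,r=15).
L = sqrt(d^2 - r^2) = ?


d = sqrt((-26+ 5)^2 + (-13+ 4)^2) = sqrt(441+81) = 22.8473
L = sqrt(522.0000 - 225) = sqrt(297.0000) = 17.2337

17.2337


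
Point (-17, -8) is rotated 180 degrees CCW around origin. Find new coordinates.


cos(180) = -1, sin(180) = 0
x' = -17*(-1) + 8*0 = 17
y' = -17*0 - 8*(-1) = 8

(17, 8)


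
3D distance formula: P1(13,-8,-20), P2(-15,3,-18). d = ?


dx=-28, dy=11, dz=2
d = sqrt(784+121+4) = sqrt(909) = 30.1496

30.1496


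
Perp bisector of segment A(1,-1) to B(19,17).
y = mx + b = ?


Midpoint = (10, 8)
Slope of AB = dy/dx = 18/18 = 1.0000
Perp slope = -dx/dy = -18/18 = -1.0000
b = My - (perp slope)*Mx = 8 + (18*10)/18 = 8 + 10.0000 = 18.0000

y = -1.0000x + 18.0000


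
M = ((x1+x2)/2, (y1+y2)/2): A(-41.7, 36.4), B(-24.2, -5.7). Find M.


Mx = (-41.7 - 24.2)/2 = -65.9/2 = -32.9500
My = (36.4 - 5.7)/2 = 30.7/2 = 15.3500

(-32.9500, 15.3500)


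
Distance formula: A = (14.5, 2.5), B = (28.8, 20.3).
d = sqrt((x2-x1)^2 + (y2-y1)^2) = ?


dx = 28.8 - 14.5 = 14.3
dy = 20.3 - 2.5 = 17.8
d = sqrt(204.49 + 316.84) = sqrt(521.33) = 22.8327

22.8327


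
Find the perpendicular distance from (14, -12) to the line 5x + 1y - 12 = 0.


|5*14 + 1*(-12) - 12| = |46| = 46
sqrt(25 + 1) = sqrt(26) = 5.0990
d = 46/sqrt(26) = 9.0213

9.0213


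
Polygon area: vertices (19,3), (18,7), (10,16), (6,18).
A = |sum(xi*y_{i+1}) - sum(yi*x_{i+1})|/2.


sum(xi*y_{i+1}) = 19*7 + 18*16 + 10*18 + 6*3 = 619
sum(yi*x_{i+1}) = 3*18 + 7*10 + 16*6 + 18*19 = 562
Area = |619 - 562|/2 = 57/2 = 28.5000

28.5000 sq units


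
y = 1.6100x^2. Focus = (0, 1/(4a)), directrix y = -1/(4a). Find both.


a = 1.6100
1/(4a) = 0.1553
Focus = (0, 0.1553)
Directrix: y = -0.1553

Focus = (0, 0.1553), Directrix: y = -0.1553


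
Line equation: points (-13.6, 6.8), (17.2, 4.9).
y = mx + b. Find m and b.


m = (-1.9)/(30.8) = -0.0617
b = y1 - m*x1 = 6.8 - (-1.9*(-13.6))/(30.8) = 6.8 - 0.8390 = 5.9610

y = -0.0617x + 5.9610


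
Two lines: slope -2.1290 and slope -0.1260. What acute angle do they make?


m1-m2 = -2.003
1+m1*m2 = 1.268254
tan(theta) = |-2.003/1.268254| = 1.579337
theta = arctan(|-2.003/1.268254|) = 57.6589 degrees (acute angle)

57.6589 degrees


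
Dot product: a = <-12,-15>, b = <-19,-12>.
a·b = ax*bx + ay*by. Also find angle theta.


a·b = -12*(-19) - 15*(-12) = 228 + 180 = 408
|a| = sqrt(144+225) = 19.2094
|b| = sqrt(361+144) = 22.4722
cos(theta) = 408/(sqrt(369)*sqrt(505)) = 408/sqrt(186345) = 0.945151
theta = arccos(408/sqrt(186345)) = 19.0645 degrees

a·b = 408, theta = 19.0645 deg


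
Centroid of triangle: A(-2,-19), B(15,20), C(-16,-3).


Gx = (-2+15- 16)/3 = -3/3 = -1.0000
Gy = (-19+20- 3)/3 = -2/3 = -0.6667

G = (-1.0000, -0.6667)


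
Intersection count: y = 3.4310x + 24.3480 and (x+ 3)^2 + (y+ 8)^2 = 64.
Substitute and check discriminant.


Substitute y = 3.4310x + 24.3480: (x+ 3)^2 + (3.4310x+24.3480+ 8)^2 = 64
Expand to Ax^2 + Bx + C = 0, where b-k = 32.348
A = 1+m^2 = 12.771761
B = 2(m(b-k) - h) = 2(3.4310*32.348 + 3) = 227.971976
C = h^2 + (b-k)^2 - r^2 = 9 + 1046.393104 - 64 = 991.393104
disc = B^2-4AC = 51971.2218 - 50647.3431 = 1323.8787
disc > 0

2 intersection points


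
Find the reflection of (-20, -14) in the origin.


Reflection rule for origin: (-x, -y)
(-20, -14) -> (20, 14)

(20, 14)


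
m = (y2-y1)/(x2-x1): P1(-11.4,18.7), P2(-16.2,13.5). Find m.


dy = 13.5 - 18.7 = -5.2
dx = -16.2 + 11.4 = -4.8
m = -5.2/(-4.8) = 1.0833

m = 1.0833


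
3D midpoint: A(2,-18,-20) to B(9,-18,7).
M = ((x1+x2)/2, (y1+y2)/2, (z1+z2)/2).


Mx = (2+9)/2 = 5.5000
My = (-18- 18)/2 = -18.0000
Mz = (-20+7)/2 = -6.5000

M = (5.5000, -18.0000, -6.5000)


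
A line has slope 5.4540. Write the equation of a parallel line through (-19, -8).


Parallel lines have equal slopes.
m2 = 5.4540
b2 = -8 - 5.4540*(-19) = 95.6260

y = 5.4540x + 95.6260


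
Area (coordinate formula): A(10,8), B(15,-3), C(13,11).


10*(-3-11) = -140
15*(11-8) = 45
13*(8+ 3) = 143
sum = 48
Area = |48|/2 = 24.0000

24.0000 sq units


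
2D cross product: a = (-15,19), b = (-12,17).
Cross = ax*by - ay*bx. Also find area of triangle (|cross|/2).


cross = -15*17 - 19*(-12) = -255 + 228 = -27
Triangle area = |-27|/2 = 27/2 = 13.5000

cross = -27, triangle area = 13.5000


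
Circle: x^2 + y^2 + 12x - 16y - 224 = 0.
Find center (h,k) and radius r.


h = -D/2 = -12/2 = -6
k = -E/2 = 16/2 = 8
r^2 = h^2 + k^2 - F = 36 + 64 + 224 = 324
r = 18

Center (-6, 8), radius = 18


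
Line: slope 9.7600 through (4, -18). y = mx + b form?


y + 18 = 9.7600(x - 4)
y = 9.7600x - 18 - 9.7600*4
y = 9.7600x - 57.0400

y = 9.7600x - 57.0400


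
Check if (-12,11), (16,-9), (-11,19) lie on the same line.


-12*(-9-19) + 16*(19-11) - 11*(11+ 9)
= 336 + 128 - 220 = 244

No, not collinear (determinant = 244)


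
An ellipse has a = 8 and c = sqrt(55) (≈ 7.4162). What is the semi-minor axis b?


b^2 = 8^2 - (sqrt(55))^2 = 64 - 55 = 9
b = sqrt(9) = 3

b = 3


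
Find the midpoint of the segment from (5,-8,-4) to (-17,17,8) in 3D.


Mx = (5- 17)/2 = -6.0000
My = (-8+17)/2 = 4.5000
Mz = (-4+8)/2 = 2.0000

M = (-6.0000, 4.5000, 2.0000)


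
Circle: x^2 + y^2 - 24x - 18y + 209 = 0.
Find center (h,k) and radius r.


h = -D/2 = 24/2 = 12
k = -E/2 = 18/2 = 9
r^2 = h^2 + k^2 - F = 144 + 81 - 209 = 16
r = 4

Center (12, 9), radius = 4


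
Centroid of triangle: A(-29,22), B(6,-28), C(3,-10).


Gx = (-29+6+3)/3 = -20/3 = -6.6667
Gy = (22- 28- 10)/3 = -16/3 = -5.3333

G = (-6.6667, -5.3333)


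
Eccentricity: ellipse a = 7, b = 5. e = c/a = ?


c = sqrt(49-25) = sqrt(24) = 4.8990
e = c/a = sqrt(24)/7 = 0.6999

e = 0.6999


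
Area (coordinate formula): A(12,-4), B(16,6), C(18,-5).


12*(6+ 5) = 132
16*(-5+ 4) = -16
18*(-4-6) = -180
sum = -64
Area = |-64|/2 = 32.0000

32.0000 sq units


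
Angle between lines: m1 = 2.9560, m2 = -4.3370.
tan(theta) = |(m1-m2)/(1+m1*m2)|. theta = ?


m1-m2 = 7.293
1+m1*m2 = -11.820172
tan(theta) = |7.293/(-11.820172)| = 0.616996
theta = arctan(|7.293/(-11.820172)|) = 31.6744 degrees (acute angle)

31.6744 degrees


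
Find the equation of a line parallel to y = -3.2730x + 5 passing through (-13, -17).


Parallel lines have equal slopes.
m2 = -3.2730
b2 = -17 + 3.2730*(-13) = -59.5490

y = -3.2730x - 59.5490


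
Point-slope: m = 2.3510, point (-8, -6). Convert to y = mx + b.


y + 6 = 2.3510(x + 8)
y = 2.3510x - 6 - 2.3510*(-8)
y = 2.3510x + 12.8080

y = 2.3510x + 12.8080


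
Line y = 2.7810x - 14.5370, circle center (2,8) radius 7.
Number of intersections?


Substitute y = 2.7810x - 14.5370: (x-2)^2 + (2.7810x- 14.5370-8)^2 = 49
Expand to Ax^2 + Bx + C = 0, where b-k = -22.537
A = 1+m^2 = 8.733961
B = 2(m(b-k) - h) = 2(2.7810*(-22.537) - 2) = -129.350794
C = h^2 + (b-k)^2 - r^2 = 4 + 507.916369 - 49 = 462.916369
disc = B^2-4AC = 16731.6279 - 16172.3741 = 559.2538
disc > 0

2 intersection points


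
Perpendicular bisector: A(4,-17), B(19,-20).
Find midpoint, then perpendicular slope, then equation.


Midpoint = (11.5, -18.5)
Slope of AB = dy/dx = -3/15 = -0.2000
Perp slope = -dx/dy = 15/3 = 5.0000
b = My - (perp slope)*Mx = -18.5 + (15*11.5)/(-3) = -18.5 - 57.5000 = -76.0000

y = 5.0000x - 76.0000


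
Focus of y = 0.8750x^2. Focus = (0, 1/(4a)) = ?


a = 0.8750
4a = 3.5000
focus = (0, 1/3.5000) = (0, 0.2857)

Focus = (0, 0.2857)


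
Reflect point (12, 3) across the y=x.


Reflection rule for y=x: (y, x)
(12, 3) -> (3, 12)

(3, 12)


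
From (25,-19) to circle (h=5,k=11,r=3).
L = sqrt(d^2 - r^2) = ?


d = sqrt((25-5)^2 + (-19-11)^2) = sqrt(400+900) = 36.0555
L = sqrt(1300.0000 - 9) = sqrt(1291.0000) = 35.9305

35.9305


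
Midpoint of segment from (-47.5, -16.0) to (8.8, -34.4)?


Mx = (-47.5 + 8.8)/2 = -38.7/2 = -19.3500
My = (-16.0 - 34.4)/2 = -50.4/2 = -25.2000

(-19.3500, -25.2000)


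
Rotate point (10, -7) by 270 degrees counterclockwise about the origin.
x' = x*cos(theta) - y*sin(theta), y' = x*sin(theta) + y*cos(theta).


cos(270) = 0, sin(270) = -1
x' = 10*0 + 7*(-1) = -7
y' = 10*(-1) - 7*0 = -10

(-7, -10)


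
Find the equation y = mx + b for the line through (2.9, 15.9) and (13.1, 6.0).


m = (-9.9)/(10.2) = -0.9706
b = y1 - m*x1 = 15.9 - (-9.9*2.9)/(10.2) = 15.9 + 2.8147 = 18.7147

y = -0.9706x + 18.7147


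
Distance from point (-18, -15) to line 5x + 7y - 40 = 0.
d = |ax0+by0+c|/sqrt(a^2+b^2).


|5*(-18) + 7*(-15) - 40| = |-235| = 235
sqrt(25 + 49) = sqrt(74) = 8.6023
d = 235/sqrt(74) = 27.3182

27.3182


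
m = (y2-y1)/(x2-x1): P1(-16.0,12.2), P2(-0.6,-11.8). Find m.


dy = -11.8 - 12.2 = -24.0
dx = -0.6 + 16.0 = 15.4
m = -24.0/15.4 = -1.5584

m = -1.5584


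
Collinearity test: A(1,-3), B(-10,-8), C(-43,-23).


1*(-8+ 23) - 10*(-23+ 3) - 43*(-3+ 8)
= 15 + 200 - 215 = 0

Yes, collinear (determinant = 0)


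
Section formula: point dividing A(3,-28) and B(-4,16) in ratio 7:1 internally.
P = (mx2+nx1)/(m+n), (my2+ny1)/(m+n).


Px = (7*(-4) + 1*3)/8 = -25/8 = -3.1250
Py = (7*16 + 1*(-28))/8 = 84/8 = 10.5000

P = (-3.1250, 10.5000)


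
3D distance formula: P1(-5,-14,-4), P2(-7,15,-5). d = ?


dx=-2, dy=29, dz=-1
d = sqrt(4+841+1) = sqrt(846) = 29.0861

29.0861


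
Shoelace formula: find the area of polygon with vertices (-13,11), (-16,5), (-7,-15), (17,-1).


sum(xi*y_{i+1}) = -13*5 - 16*(-15) - 7*(-1) + 17*11 = 369
sum(yi*x_{i+1}) = 11*(-16) + 5*(-7) - 15*17 - 1*(-13) = -453
Area = |369 + 453|/2 = 822/2 = 411.0000

411.0000 sq units


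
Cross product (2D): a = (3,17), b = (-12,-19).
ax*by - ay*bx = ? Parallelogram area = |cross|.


cross = 3*(-19) - 17*(-12) = -57 + 204 = 147
Parallelogram area = |147| = 147

cross = 147, parallelogram area = 147


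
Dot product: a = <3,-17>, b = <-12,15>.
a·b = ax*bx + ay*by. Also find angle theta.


a·b = 3*(-12) - 17*15 = -36 - 255 = -291
|a| = sqrt(9+289) = 17.2627
|b| = sqrt(144+225) = 19.2094
cos(theta) = -291/(sqrt(298)*sqrt(369)) = -291/sqrt(109962) = -0.877550
theta = arccos(-291/sqrt(109962)) = 151.3482 degrees

a·b = -291, theta = 151.3482 deg


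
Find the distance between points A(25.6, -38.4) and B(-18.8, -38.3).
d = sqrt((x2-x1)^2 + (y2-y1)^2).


dx = -18.8 - 25.6 = -44.4
dy = -38.3 + 38.4 = 0.1
d = sqrt(1971.36 + 0.01) = sqrt(1971.37) = 44.4001

44.4001


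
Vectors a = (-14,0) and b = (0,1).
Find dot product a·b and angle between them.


a·b = -14*0 + 0*1 = 0 + 0 = 0
|a| = sqrt(196+0) = 14.0000
|b| = sqrt(0+1) = 1.0000
cos(theta) = 0/(sqrt(196)*sqrt(1)) = 0/sqrt(196) = 0
theta = arccos(0/sqrt(196)) = 90.0000 degrees

a·b = 0, theta = 90.0000 deg


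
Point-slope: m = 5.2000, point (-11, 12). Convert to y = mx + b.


y - 12 = 5.2000(x + 11)
y = 5.2000x + 12 - 5.2000*(-11)
y = 5.2000x + 69.2000

y = 5.2000x + 69.2000


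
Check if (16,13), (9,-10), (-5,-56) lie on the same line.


16*(-10+ 56) + 9*(-56-13) - 5*(13+ 10)
= 736 - 621 - 115 = 0

Yes, collinear (determinant = 0)


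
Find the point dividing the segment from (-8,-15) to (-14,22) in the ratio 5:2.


Px = (5*(-14) + 2*(-8))/7 = -86/7 = -12.2857
Py = (5*22 + 2*(-15))/7 = 80/7 = 11.4286

P = (-12.2857, 11.4286)


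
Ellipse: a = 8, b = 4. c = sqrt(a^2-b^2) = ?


c^2 = 8^2 - 4^2 = 64 - 16 = 48
c = sqrt(48) = 6.9282

c = 6.9282


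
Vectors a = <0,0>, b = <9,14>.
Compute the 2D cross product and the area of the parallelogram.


cross = 0*14 - 0*9 = 0 - 0 = 0
Parallelogram area = |0| = 0

cross = 0, parallelogram area = 0


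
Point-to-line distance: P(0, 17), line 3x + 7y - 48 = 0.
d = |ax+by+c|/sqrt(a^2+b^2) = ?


|3*0 + 7*17 - 48| = |71| = 71
sqrt(9 + 49) = sqrt(58) = 7.6158
d = 71/sqrt(58) = 9.3228

9.3228


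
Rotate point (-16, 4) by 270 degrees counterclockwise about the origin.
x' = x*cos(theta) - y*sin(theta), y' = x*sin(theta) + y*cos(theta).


cos(270) = 0, sin(270) = -1
x' = -16*0 - 4*(-1) = 4
y' = -16*(-1) + 4*0 = 16

(4, 16)


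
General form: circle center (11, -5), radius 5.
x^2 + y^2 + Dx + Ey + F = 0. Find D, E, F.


(x-11)^2 + (y+ 5)^2 = 5^2
D = -2h = -22, E = -2k = 10
F = h^2+k^2-r^2 = 121+25-25 = 121

D = -22, E = 10, F = 121


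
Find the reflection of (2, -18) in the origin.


Reflection rule for origin: (-x, -y)
(2, -18) -> (-2, 18)

(-2, 18)


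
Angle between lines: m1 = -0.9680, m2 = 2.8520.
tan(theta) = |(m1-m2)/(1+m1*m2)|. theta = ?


m1-m2 = -3.82
1+m1*m2 = -1.760736
tan(theta) = |-3.82/(-1.760736)| = 2.169547
theta = arctan(|-3.82/(-1.760736)|) = 65.2538 degrees (acute angle)

65.2538 degrees


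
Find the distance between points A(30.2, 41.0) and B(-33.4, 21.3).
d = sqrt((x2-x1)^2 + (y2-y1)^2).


dx = -33.4 - 30.2 = -63.6
dy = 21.3 - 41.0 = -19.7
d = sqrt(4044.96 + 388.09) = sqrt(4433.05) = 66.5812

66.5812


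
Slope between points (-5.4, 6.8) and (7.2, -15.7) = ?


dy = -15.7 - 6.8 = -22.5
dx = 7.2 + 5.4 = 12.6
m = -22.5/12.6 = -1.7857

m = -1.7857


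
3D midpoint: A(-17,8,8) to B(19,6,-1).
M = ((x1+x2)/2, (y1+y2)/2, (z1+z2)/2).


Mx = (-17+19)/2 = 1.0000
My = (8+6)/2 = 7.0000
Mz = (8- 1)/2 = 3.5000

M = (1.0000, 7.0000, 3.5000)


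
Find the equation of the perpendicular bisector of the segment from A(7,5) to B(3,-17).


Midpoint = (5, -6)
Slope of AB = dy/dx = -22/(-4) = 5.5000
Perp slope = -dx/dy = -4/22 = -0.1818
b = My - (perp slope)*Mx = -6 + (-4*5)/(-22) = -6 + 0.9091 = -5.0909

y = -0.1818x - 5.0909


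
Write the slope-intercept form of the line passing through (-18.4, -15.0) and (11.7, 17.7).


m = (32.7)/(30.1) = 1.0864
b = y1 - m*x1 = -15.0 - (32.7*(-18.4))/(30.1) = -15.0 + 19.9894 = 4.9894

y = 1.0864x + 4.9894


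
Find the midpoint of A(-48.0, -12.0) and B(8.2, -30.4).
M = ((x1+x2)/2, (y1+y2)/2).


Mx = (-48.0 + 8.2)/2 = -39.8/2 = -19.9000
My = (-12.0 - 30.4)/2 = -42.4/2 = -21.2000

(-19.9000, -21.2000)


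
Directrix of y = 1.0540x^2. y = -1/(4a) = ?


a = 1.0540
1/(4a) = 0.2372
directrix: y = -0.2372 = -0.2372

y = -0.2372


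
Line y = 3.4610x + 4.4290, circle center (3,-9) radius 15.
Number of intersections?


Substitute y = 3.4610x + 4.4290: (x-3)^2 + (3.4610x+4.4290+ 9)^2 = 225
Expand to Ax^2 + Bx + C = 0, where b-k = 13.429
A = 1+m^2 = 12.978521
B = 2(m(b-k) - h) = 2(3.4610*13.429 - 3) = 86.955538
C = h^2 + (b-k)^2 - r^2 = 9 + 180.338041 - 225 = -35.661959
disc = B^2-4AC = 7561.2656 + 1851.3579 = 9412.6235
disc > 0

2 intersection points


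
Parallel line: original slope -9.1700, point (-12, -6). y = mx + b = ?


Parallel lines have equal slopes.
m2 = -9.1700
b2 = -6 + 9.1700*(-12) = -116.0400

y = -9.1700x - 116.0400


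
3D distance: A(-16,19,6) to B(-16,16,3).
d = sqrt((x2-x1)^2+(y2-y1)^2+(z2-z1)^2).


dx=0, dy=-3, dz=-3
d = sqrt(0+9+9) = sqrt(18) = 4.2426

4.2426


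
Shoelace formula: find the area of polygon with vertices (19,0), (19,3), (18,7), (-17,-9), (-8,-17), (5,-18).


sum(xi*y_{i+1}) = 19*3 + 19*7 + 18*(-9) - 17*(-17) - 8*(-18) + 5*0 = 461
sum(yi*x_{i+1}) = 0*19 + 3*18 + 7*(-17) - 9*(-8) - 17*5 - 18*19 = -420
Area = |461 + 420|/2 = 881/2 = 440.5000

440.5000 sq units


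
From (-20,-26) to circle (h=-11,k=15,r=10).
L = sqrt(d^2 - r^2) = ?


d = sqrt((-20+ 11)^2 + (-26-15)^2) = sqrt(81+1681) = 41.9762
L = sqrt(1762.0000 - 100) = sqrt(1662.0000) = 40.7676

40.7676


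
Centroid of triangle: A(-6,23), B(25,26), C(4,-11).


Gx = (-6+25+4)/3 = 23/3 = 7.6667
Gy = (23+26- 11)/3 = 38/3 = 12.6667

G = (7.6667, 12.6667)


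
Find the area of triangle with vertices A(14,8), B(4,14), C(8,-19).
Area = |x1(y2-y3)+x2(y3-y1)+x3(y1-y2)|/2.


14*(14+ 19) = 462
4*(-19-8) = -108
8*(8-14) = -48
sum = 306
Area = |306|/2 = 153.0000

153.0000 sq units


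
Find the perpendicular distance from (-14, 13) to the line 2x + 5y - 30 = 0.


|2*(-14) + 5*13 - 30| = |7| = 7
sqrt(4 + 25) = sqrt(29) = 5.3852
d = 7/sqrt(29) = 1.2999

1.2999


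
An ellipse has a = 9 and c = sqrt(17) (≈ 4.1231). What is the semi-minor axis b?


b^2 = 9^2 - (sqrt(17))^2 = 81 - 17 = 64
b = sqrt(64) = 8

b = 8


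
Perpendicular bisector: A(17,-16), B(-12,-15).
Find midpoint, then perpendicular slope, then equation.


Midpoint = (2.5, -15.5)
Slope of AB = dy/dx = 1/(-29) = -0.0345
Perp slope = -dx/dy = 29/1 = 29.0000
b = My - (perp slope)*Mx = -15.5 + (-29*2.5)/1 = -15.5 - 72.5000 = -88.0000

y = 29.0000x - 88.0000


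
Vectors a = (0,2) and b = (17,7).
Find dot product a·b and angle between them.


a·b = 0*17 + 2*7 = 0 + 14 = 14
|a| = sqrt(0+4) = 2.0000
|b| = sqrt(289+49) = 18.3848
cos(theta) = 14/(sqrt(4)*sqrt(338)) = 14/sqrt(1352) = 0.380750
theta = arccos(14/sqrt(1352)) = 67.6199 degrees

a·b = 14, theta = 67.6199 deg


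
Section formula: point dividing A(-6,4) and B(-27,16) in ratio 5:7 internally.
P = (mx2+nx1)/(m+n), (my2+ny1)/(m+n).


Px = (5*(-27) + 7*(-6))/12 = -177/12 = -14.7500
Py = (5*16 + 7*4)/12 = 108/12 = 9.0000

P = (-14.7500, 9.0000)


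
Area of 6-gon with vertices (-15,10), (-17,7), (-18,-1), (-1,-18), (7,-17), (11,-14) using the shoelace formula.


sum(xi*y_{i+1}) = -15*7 - 17*(-1) - 18*(-18) - 1*(-17) + 7*(-14) + 11*10 = 265
sum(yi*x_{i+1}) = 10*(-17) + 7*(-18) - 1*(-1) - 18*7 - 17*11 - 14*(-15) = -398
Area = |265 + 398|/2 = 663/2 = 331.5000

331.5000 sq units


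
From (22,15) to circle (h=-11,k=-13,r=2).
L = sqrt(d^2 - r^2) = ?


d = sqrt((22+ 11)^2 + (15+ 13)^2) = sqrt(1089+784) = 43.2782
L = sqrt(1873.0000 - 4) = sqrt(1869.0000) = 43.2319

43.2319


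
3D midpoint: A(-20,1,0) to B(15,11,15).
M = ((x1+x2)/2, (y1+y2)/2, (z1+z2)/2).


Mx = (-20+15)/2 = -2.5000
My = (1+11)/2 = 6.0000
Mz = (0+15)/2 = 7.5000

M = (-2.5000, 6.0000, 7.5000)


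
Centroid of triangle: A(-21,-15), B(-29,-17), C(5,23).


Gx = (-21- 29+5)/3 = -45/3 = -15.0000
Gy = (-15- 17+23)/3 = -9/3 = -3.0000

G = (-15.0000, -3.0000)


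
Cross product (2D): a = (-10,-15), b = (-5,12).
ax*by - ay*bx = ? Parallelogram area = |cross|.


cross = -10*12 + 15*(-5) = -120 - 75 = -195
Parallelogram area = |-195| = 195

cross = -195, parallelogram area = 195


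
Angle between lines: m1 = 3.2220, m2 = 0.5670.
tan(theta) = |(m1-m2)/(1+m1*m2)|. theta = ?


m1-m2 = 2.655
1+m1*m2 = 2.826874
tan(theta) = |2.655/2.826874| = 0.939200
theta = arctan(|2.655/2.826874|) = 43.2042 degrees (acute angle)

43.2042 degrees


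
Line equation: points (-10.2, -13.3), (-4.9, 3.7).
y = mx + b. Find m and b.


m = (17.0)/(5.3) = 3.2075
b = y1 - m*x1 = -13.3 - (17.0*(-10.2))/(5.3) = -13.3 + 32.7170 = 19.4170

y = 3.2075x + 19.4170


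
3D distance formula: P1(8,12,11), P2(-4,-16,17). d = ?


dx=-12, dy=-28, dz=6
d = sqrt(144+784+36) = sqrt(964) = 31.0483

31.0483


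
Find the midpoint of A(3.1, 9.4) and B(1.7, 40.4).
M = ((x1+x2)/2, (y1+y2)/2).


Mx = (3.1 + 1.7)/2 = 4.8/2 = 2.4000
My = (9.4 + 40.4)/2 = 49.8/2 = 24.9000

(2.4000, 24.9000)


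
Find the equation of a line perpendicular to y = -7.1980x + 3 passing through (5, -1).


Perpendicular slope = -1/m1 = -1/(-7.1980) = 0.1389
b2 = y0 - m2*x0 = -1 + 5/(-7.1980) = -1 - 0.6946 = -1.6946

y = 0.1389x - 1.6946


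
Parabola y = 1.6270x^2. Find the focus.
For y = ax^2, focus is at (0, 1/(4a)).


a = 1.6270
4a = 6.5080
focus = (0, 1/6.5080) = (0, 0.1537)

Focus = (0, 0.1537)


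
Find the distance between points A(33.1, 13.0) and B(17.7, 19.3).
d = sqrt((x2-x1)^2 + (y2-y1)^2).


dx = 17.7 - 33.1 = -15.4
dy = 19.3 - 13.0 = 6.3
d = sqrt(237.16 + 39.69) = sqrt(276.85) = 16.6388

16.6388


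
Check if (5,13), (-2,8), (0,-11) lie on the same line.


5*(8+ 11) - 2*(-11-13) + 0*(13-8)
= 95 + 48 + 0 = 143

No, not collinear (determinant = 143)


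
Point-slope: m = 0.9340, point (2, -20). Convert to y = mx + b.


y + 20 = 0.9340(x - 2)
y = 0.9340x - 20 - 0.9340*2
y = 0.9340x - 21.8680

y = 0.9340x - 21.8680


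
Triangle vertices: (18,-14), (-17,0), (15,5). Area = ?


18*(0-5) = -90
-17*(5+ 14) = -323
15*(-14-0) = -210
sum = -623
Area = |-623|/2 = 311.5000

311.5000 sq units


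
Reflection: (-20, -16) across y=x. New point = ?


Reflection rule for y=x: (y, x)
(-20, -16) -> (-16, -20)

(-16, -20)


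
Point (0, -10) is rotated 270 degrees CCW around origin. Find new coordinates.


cos(270) = 0, sin(270) = -1
x' = 0*0 + 10*(-1) = -10
y' = 0*(-1) - 10*0 = 0

(-10, 0)


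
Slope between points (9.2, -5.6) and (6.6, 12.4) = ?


dy = 12.4 + 5.6 = 18.0
dx = 6.6 - 9.2 = -2.6
m = 18.0/(-2.6) = -6.9231

m = -6.9231


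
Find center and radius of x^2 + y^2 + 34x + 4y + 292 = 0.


h = -D/2 = -34/2 = -17
k = -E/2 = -4/2 = -2
r^2 = h^2 + k^2 - F = 289 + 4 - 292 = 1
r = 1

Center (-17, -2), radius = 1


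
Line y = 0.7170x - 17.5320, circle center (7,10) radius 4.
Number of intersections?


Substitute y = 0.7170x - 17.5320: (x-7)^2 + (0.7170x- 17.5320-10)^2 = 16
Expand to Ax^2 + Bx + C = 0, where b-k = -27.532
A = 1+m^2 = 1.514089
B = 2(m(b-k) - h) = 2(0.7170*(-27.532) - 7) = -53.480888
C = h^2 + (b-k)^2 - r^2 = 49 + 758.011024 - 16 = 791.011024
disc = B^2-4AC = 2860.2054 - 4790.6444 = -1930.4390
disc < 0

0 intersection points


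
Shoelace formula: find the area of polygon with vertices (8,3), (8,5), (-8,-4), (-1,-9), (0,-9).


sum(xi*y_{i+1}) = 8*5 + 8*(-4) - 8*(-9) - 1*(-9) + 0*3 = 89
sum(yi*x_{i+1}) = 3*8 + 5*(-8) - 4*(-1) - 9*0 - 9*8 = -84
Area = |89 + 84|/2 = 173/2 = 86.5000

86.5000 sq units


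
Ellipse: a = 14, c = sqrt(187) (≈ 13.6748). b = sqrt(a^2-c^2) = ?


b^2 = 14^2 - (sqrt(187))^2 = 196 - 187 = 9
b = sqrt(9) = 3

b = 3


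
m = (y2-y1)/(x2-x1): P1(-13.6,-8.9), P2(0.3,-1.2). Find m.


dy = -1.2 + 8.9 = 7.7
dx = 0.3 + 13.6 = 13.9
m = 7.7/13.9 = 0.5540

m = 0.5540


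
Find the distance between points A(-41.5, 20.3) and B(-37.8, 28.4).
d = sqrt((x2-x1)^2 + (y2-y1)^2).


dx = -37.8 + 41.5 = 3.7
dy = 28.4 - 20.3 = 8.1
d = sqrt(13.69 + 65.61) = sqrt(79.3) = 8.9051

8.9051


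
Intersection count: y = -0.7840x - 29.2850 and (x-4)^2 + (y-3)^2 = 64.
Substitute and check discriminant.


Substitute y = -0.7840x - 29.2850: (x-4)^2 + (-0.7840x- 29.2850-3)^2 = 64
Expand to Ax^2 + Bx + C = 0, where b-k = -32.285
A = 1+m^2 = 1.614656
B = 2(m(b-k) - h) = 2(-0.7840*(-32.285) - 4) = 42.62288
C = h^2 + (b-k)^2 - r^2 = 16 + 1042.321225 - 64 = 994.321225
disc = B^2-4AC = 1816.7099 - 6421.9469 = -4605.2370
disc < 0

0 intersection points


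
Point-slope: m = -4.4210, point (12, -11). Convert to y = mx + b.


y + 11 = -4.4210(x - 12)
y = -4.4210x - 11 + 4.4210*12
y = -4.4210x + 42.0520

y = -4.4210x + 42.0520


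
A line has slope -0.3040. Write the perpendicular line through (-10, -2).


Perpendicular slope = -1/m1 = -1/(-0.3040) = 3.2895
b2 = y0 - m2*x0 = -2 - 10/(-0.3040) = -2 + 32.8947 = 30.8947

y = 3.2895x + 30.8947


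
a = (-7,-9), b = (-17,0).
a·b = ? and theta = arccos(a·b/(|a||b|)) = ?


a·b = -7*(-17) - 9*0 = 119 + 0 = 119
|a| = sqrt(49+81) = 11.4018
|b| = sqrt(289+0) = 17.0000
cos(theta) = 119/(sqrt(130)*sqrt(289)) = 119/sqrt(37570) = 0.613941
theta = arccos(119/sqrt(37570)) = 52.1250 degrees

a·b = 119, theta = 52.1250 deg


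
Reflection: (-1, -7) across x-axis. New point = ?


Reflection rule for x-axis: (x, -y)
(-1, -7) -> (-1, 7)

(-1, 7)


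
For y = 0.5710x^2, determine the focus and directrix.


a = 0.5710
1/(4a) = 0.4378
Focus = (0, 0.4378)
Directrix: y = -0.4378

Focus = (0, 0.4378), Directrix: y = -0.4378


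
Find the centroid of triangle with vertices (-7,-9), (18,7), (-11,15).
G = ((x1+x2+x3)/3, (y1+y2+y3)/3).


Gx = (-7+18- 11)/3 = 0/3 = 0
Gy = (-9+7+15)/3 = 13/3 = 4.3333

G = (0, 4.3333)


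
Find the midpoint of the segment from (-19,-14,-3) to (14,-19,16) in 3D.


Mx = (-19+14)/2 = -2.5000
My = (-14- 19)/2 = -16.5000
Mz = (-3+16)/2 = 6.5000

M = (-2.5000, -16.5000, 6.5000)


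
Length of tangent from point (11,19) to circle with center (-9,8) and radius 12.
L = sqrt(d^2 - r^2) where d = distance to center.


d = sqrt((11+ 9)^2 + (19-8)^2) = sqrt(400+121) = 22.8254
L = sqrt(521.0000 - 144) = sqrt(377.0000) = 19.4165

19.4165


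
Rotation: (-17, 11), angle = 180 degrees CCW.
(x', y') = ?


cos(180) = -1, sin(180) = 0
x' = -17*(-1) - 11*0 = 17
y' = -17*0 + 11*(-1) = -11

(17, -11)


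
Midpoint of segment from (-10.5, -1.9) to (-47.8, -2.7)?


Mx = (-10.5 - 47.8)/2 = -58.3/2 = -29.1500
My = (-1.9 - 2.7)/2 = -4.6/2 = -2.3000

(-29.1500, -2.3000)


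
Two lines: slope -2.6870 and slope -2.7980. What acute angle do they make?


m1-m2 = 0.111
1+m1*m2 = 8.518226
tan(theta) = |0.111/8.518226| = 0.013031
theta = arctan(|0.111/8.518226|) = 0.7466 degrees (acute angle)

0.7466 degrees


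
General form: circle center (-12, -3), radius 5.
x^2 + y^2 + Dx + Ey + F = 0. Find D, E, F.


(x+ 12)^2 + (y+ 3)^2 = 5^2
D = -2h = 24, E = -2k = 6
F = h^2+k^2-r^2 = 144+9-25 = 128

D = 24, E = 6, F = 128


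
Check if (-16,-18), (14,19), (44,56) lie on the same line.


-16*(19-56) + 14*(56+ 18) + 44*(-18-19)
= 592 + 1036 - 1628 = 0

Yes, collinear (determinant = 0)


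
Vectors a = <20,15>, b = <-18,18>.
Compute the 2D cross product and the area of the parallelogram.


cross = 20*18 - 15*(-18) = 360 + 270 = 630
Parallelogram area = |630| = 630

cross = 630, parallelogram area = 630


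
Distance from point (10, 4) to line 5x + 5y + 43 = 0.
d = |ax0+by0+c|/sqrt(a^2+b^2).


|5*10 + 5*4 + 43| = |113| = 113
sqrt(25 + 25) = sqrt(50) = 7.0711
d = 113/sqrt(50) = 15.9806

15.9806


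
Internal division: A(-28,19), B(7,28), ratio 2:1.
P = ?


Px = (2*7 + 1*(-28))/3 = -14/3 = -4.6667
Py = (2*28 + 1*19)/3 = 75/3 = 25.0000

P = (-4.6667, 25.0000)


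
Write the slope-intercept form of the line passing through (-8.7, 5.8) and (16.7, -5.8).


m = (-11.6)/(25.4) = -0.4567
b = y1 - m*x1 = 5.8 - (-11.6*(-8.7))/(25.4) = 5.8 - 3.9732 = 1.8268

y = -0.4567x + 1.8268
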